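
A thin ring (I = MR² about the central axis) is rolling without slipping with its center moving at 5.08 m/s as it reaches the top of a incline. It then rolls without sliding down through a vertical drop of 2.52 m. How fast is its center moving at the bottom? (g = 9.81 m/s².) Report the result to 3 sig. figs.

Here I = MR², so the shape factor k = I/(MR²) = 1.
Rolling without slipping gives ω = v/R, so the total kinetic energy is ½Mv² + ½Iω² = ½(1+k)Mv² = Mv².
Conserving energy between top and bottom: Mv² = Mv₀² + Mgh, hence v² = v₀² + 2gh/(1+k).
v = √(5.08² + 2×9.81×2.52/2) = √50.53 ≈ 7.11 m/s.

v ≈ 7.11 m/s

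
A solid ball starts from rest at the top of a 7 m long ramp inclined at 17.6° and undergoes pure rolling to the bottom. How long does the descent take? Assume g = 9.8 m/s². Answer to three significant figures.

Here I = (2/5)MR², so the shape factor k = I/(MR²) = 0.4.
Newton's second law down the slope: Mg sinθ − f = Ma. The torque equation fR = Iα (with α = a/R) gives f = kMa.
Hence a = g sinθ/(1+k) = 9.8×sin17.6°/1.4 = 2.117 m/s².
With constant a from rest, t = √(2L/a) = √(2·7/2.117) ≈ 2.57 s.

t ≈ 2.57 s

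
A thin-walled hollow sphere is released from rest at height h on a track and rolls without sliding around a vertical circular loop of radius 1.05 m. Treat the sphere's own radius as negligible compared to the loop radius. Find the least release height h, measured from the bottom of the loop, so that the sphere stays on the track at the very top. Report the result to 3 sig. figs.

h_min ≈ 2.98 m

The moment of inertia is (2/3)MR², giving k ≡ I/(MR²) = 2/3.
At the top of the loop, the minimum-contact condition is Mg = Mv_top²/r, so v_top² = gr.
With ω = v/R, the kinetic energy at speed v is ½(1+k)Mv² = (5/6)Mv².
Energy conservation from release (height h) to the top (height 2r): Mgh = Mg(2r) + (5/6)M·gr.
Thus h_min = 2r + (1+k)r/2 = r(2 + 1.667/2) = 1.05 × 2.833 ≈ 2.98 m.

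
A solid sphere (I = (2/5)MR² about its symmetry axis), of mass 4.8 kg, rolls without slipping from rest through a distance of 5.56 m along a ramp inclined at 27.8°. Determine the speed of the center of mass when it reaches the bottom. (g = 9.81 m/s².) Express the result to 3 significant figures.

For this body I = (2/5)MR², i.e. k = I/(MR²) = 0.4.
Rolling without slipping gives ω = v/R, so the total kinetic energy is ½Mv² + ½Iω² = ½(1+k)Mv² = (7/10)Mv².
The vertical drop is h = L sinθ = 5.56 × sin27.8° = 2.593 m.
Setting Mgh = (7/10)Mv² gives v = √(2gh/(1+k)) = √(2·9.81·2.593/1.4) ≈ 6.03 m/s.

v ≈ 6.03 m/s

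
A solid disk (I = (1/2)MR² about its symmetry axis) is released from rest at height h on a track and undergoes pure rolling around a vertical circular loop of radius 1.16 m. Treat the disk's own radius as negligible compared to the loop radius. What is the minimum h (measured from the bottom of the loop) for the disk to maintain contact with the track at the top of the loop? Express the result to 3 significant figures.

The moment of inertia is (1/2)MR², giving k ≡ I/(MR²) = 0.5.
At the top, contact is just lost when gravity alone supplies the centripetal force: Mg = Mv_top²/r, i.e. v_top² = gr.
With ω = v/R, the kinetic energy at speed v is ½(1+k)Mv² = (3/4)Mv².
Energy conservation from release (height h) to the top (height 2r): Mgh = Mg(2r) + (3/4)M·gr.
Thus h_min = 2r + (1+k)r/2 = r(2 + 1.5/2) = 1.16 × 2.75 ≈ 3.19 m.

h_min ≈ 3.19 m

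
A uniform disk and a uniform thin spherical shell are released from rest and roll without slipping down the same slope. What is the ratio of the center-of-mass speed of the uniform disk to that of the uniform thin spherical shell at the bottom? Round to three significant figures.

v_ratio ≈ 1.05

Each satisfies Mgh = ½(1+k)Mv² with k = I/(MR²), so v ∝ 1/√(1+k).
For the uniform disk k = 0.5; for the uniform thin spherical shell k = 2/3.
v₁/v₂ = √((1+k₂)/(1+k₁)) = √(1.667/1.5) ≈ 1.05.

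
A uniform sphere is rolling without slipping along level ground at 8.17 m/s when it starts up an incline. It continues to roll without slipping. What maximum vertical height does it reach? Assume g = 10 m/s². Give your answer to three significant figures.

h ≈ 4.67 m

With I = (2/5)MR², the ratio k = I/(MR²) is 0.4.
Since it rolls without slipping, ω = v/R and KE = ½Mv² + ½Iω² = ½(1+k)Mv² = (7/10)Mv².
At the top the kinetic energy is zero, so (7/10)Mv₀² = Mgh.
Thus h = (1+k)v₀²/(2g) = 1.4 × 8.17² / (2 × 10) ≈ 4.67 m.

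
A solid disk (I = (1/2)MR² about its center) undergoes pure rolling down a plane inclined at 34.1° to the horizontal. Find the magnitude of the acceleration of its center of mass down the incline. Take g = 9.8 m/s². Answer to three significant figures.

The moment of inertia is (1/2)MR², giving k ≡ I/(MR²) = 0.5.
Along the incline Mg sinθ − f = Ma, and torque about the center fR = Iα = kMR²(a/R) gives f = kMa.
Eliminating f: Mg sinθ = (1+k)Ma, so a = g sinθ/(1+k) = 9.8 × sin34.1° / 1.5 ≈ 3.66 m/s².

a ≈ 3.66 m/s²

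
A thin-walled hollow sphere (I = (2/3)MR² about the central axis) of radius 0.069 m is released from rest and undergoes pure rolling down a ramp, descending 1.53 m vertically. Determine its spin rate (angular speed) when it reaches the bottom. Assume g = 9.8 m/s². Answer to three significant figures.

Here I = (2/3)MR², so the shape factor k = I/(MR²) = 2/3.
The rolling condition ω = v/R makes the rotational term ½I(v/R)² = ½kMv², so KE_total = ½(1+k)Mv² = (5/6)Mv².
Energy conservation Mgh = ½(1+k)Mv² gives v = √(2gh/(1+k)) = √(2 × 9.8 × 1.53 / 1.667) = 4.242 m/s.
The angular speed follows from ω = v/R = 4.242/0.069 ≈ 61.5 rad/s.

ω ≈ 61.5 rad/s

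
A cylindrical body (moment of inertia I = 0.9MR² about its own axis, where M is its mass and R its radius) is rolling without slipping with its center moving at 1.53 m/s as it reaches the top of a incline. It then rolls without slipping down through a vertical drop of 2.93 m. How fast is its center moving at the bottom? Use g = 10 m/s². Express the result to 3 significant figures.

v ≈ 5.76 m/s

With I = 0.9MR², the ratio k = I/(MR²) is 0.9.
Pure rolling means v = ωR; then KE = ½Mv² + ½I(v/R)² = ½(1+k)Mv² = (19/20)Mv².
Conserving energy between top and bottom: (19/20)Mv² = (19/20)Mv₀² + Mgh, hence v² = v₀² + 2gh/(1+k).
v = √(1.53² + 2×10×2.93/1.9) = √33.18 ≈ 5.76 m/s.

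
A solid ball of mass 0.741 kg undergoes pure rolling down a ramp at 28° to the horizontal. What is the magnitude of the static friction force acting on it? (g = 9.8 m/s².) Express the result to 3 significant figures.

For this body I = (2/5)MR², i.e. k = I/(MR²) = 0.4.
Newton's second law down the slope: Mg sinθ − f = Ma. The torque equation fR = Iα (with α = a/R) gives f = kMa.
Combining, a = g sinθ/(1+k) and f = kMa = kMg sinθ/(1+k).
f = 0.4 × 0.741 × 9.8 × sin28° / 1.4 ≈ 0.974 N.

f ≈ 0.974 N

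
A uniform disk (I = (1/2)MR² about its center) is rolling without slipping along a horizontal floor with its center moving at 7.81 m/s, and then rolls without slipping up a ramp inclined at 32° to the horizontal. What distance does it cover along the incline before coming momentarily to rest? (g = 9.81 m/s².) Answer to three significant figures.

The moment of inertia is (1/2)MR², giving k ≡ I/(MR²) = 0.5.
Since it rolls without slipping, ω = v/R and KE = ½Mv² + ½Iω² = ½(1+k)Mv² = (3/4)Mv².
Setting this equal to Mgh gives the vertical rise h = (1+k)v₀²/(2g) = 1.5×7.81²/(2×9.81) = 4.663 m.
The distance along the slope is d = h/sinθ = 4.663/sin32° ≈ 8.80 m.

d ≈ 8.80 m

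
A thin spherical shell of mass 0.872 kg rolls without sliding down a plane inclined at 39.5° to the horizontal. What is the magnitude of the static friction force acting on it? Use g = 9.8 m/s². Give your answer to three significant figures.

With I = (2/3)MR², the ratio k = I/(MR²) is 2/3.
Along the incline Mg sinθ − f = Ma, and torque about the center fR = Iα = kMR²(a/R) gives f = kMa.
Combining, a = g sinθ/(1+k) and f = kMa = kMg sinθ/(1+k).
f = (2/3) × 0.872 × 9.8 × sin39.5° / 1.667 ≈ 2.17 N.

f ≈ 2.17 N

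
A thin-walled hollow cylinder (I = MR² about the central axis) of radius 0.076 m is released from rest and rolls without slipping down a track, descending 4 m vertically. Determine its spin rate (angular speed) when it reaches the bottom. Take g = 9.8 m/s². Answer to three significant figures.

ω ≈ 82.4 rad/s

With I = MR², the ratio k = I/(MR²) is 1.
Rolling without slipping gives ω = v/R, so the total kinetic energy is ½Mv² + ½Iω² = ½(1+k)Mv² = Mv².
Energy conservation Mgh = ½(1+k)Mv² gives v = √(2gh/(1+k)) = √(2 × 9.8 × 4 / 2) = 6.261 m/s.
Then ω = v/R = 6.261 / 0.076 ≈ 82.4 rad/s.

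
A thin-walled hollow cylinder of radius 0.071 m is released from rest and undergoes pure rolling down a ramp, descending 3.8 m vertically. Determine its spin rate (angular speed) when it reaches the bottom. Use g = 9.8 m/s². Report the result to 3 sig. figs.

ω ≈ 86.0 rad/s

Here I = MR², so the shape factor k = I/(MR²) = 1.
Rolling without slipping gives ω = v/R, so the total kinetic energy is ½Mv² + ½Iω² = ½(1+k)Mv² = Mv².
Energy conservation Mgh = ½(1+k)Mv² gives v = √(2gh/(1+k)) = √(2 × 9.8 × 3.8 / 2) = 6.102 m/s.
Then ω = v/R = 6.102 / 0.071 ≈ 86.0 rad/s.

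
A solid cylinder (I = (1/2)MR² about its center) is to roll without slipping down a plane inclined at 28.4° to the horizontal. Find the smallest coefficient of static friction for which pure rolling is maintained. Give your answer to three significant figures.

μ_min ≈ 0.180

With I = (1/2)MR², the ratio k = I/(MR²) is 0.5.
Newton's second law down the slope: Mg sinθ − f = Ma. The torque equation fR = Iα (with α = a/R) gives f = kMa.
These give a = g sinθ/(1+k) and the required friction f = kMg sinθ/(1+k).
With N = Mg cosθ, the no-slip condition f ≤ μN gives μ_min = f/N = k tanθ/(1+k).
μ_min = 0.5 × tan28.4° / 1.5 ≈ 0.180.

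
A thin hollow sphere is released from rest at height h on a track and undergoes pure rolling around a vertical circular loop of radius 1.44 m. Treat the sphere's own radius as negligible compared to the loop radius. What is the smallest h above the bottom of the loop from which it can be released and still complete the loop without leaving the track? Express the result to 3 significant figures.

h_min ≈ 4.08 m

For this body I = (2/3)MR², i.e. k = I/(MR²) = 2/3.
At the top, contact is just lost when gravity alone supplies the centripetal force: Mg = Mv_top²/r, i.e. v_top² = gr.
With ω = v/R, the kinetic energy at speed v is ½(1+k)Mv² = (5/6)Mv².
Energy conservation from release (height h) to the top (height 2r): Mgh = Mg(2r) + (5/6)M·gr.
Thus h_min = 2r + (1+k)r/2 = r(2 + 1.667/2) = 1.44 × 2.833 ≈ 4.08 m.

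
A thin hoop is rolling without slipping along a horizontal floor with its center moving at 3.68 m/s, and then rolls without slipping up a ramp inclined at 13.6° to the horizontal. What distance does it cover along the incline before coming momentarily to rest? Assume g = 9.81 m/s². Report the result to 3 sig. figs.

d ≈ 5.87 m

For this body I = MR², i.e. k = I/(MR²) = 1.
Pure rolling means v = ωR; then KE = ½Mv² + ½I(v/R)² = ½(1+k)Mv² = Mv².
Setting this equal to Mgh gives the vertical rise h = (1+k)v₀²/(2g) = 2×3.68²/(2×9.81) = 1.38 m.
The distance along the slope is d = h/sinθ = 1.38/sin13.6° ≈ 5.87 m.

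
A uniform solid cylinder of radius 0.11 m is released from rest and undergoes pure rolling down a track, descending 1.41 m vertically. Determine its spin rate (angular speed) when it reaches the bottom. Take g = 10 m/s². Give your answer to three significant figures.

ω ≈ 39.4 rad/s

The moment of inertia is (1/2)MR², giving k ≡ I/(MR²) = 0.5.
The rolling condition ω = v/R makes the rotational term ½I(v/R)² = ½kMv², so KE_total = ½(1+k)Mv² = (3/4)Mv².
Energy conservation Mgh = ½(1+k)Mv² gives v = √(2gh/(1+k)) = √(2 × 10 × 1.41 / 1.5) = 4.336 m/s.
The angular speed follows from ω = v/R = 4.336/0.11 ≈ 39.4 rad/s.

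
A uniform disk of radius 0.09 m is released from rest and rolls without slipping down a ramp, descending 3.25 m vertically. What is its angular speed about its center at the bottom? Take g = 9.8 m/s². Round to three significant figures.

ω ≈ 72.4 rad/s

Here I = (1/2)MR², so the shape factor k = I/(MR²) = 0.5.
Since it rolls without slipping, ω = v/R and KE = ½Mv² + ½Iω² = ½(1+k)Mv² = (3/4)Mv².
Energy conservation Mgh = ½(1+k)Mv² gives v = √(2gh/(1+k)) = √(2 × 9.8 × 3.25 / 1.5) = 6.517 m/s.
Then ω = v/R = 6.517 / 0.09 ≈ 72.4 rad/s.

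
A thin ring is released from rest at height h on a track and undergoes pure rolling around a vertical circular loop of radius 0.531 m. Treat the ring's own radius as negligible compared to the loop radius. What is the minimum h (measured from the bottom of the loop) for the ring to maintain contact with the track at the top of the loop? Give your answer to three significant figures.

h_min ≈ 1.59 m

For this body I = MR², i.e. k = I/(MR²) = 1.
At the top, contact is just lost when gravity alone supplies the centripetal force: Mg = Mv_top²/r, i.e. v_top² = gr.
With ω = v/R, the kinetic energy at speed v is ½(1+k)Mv² = Mv².
Energy conservation from release (height h) to the top (height 2r): Mgh = Mg(2r) + M·gr.
Thus h_min = 2r + (1+k)r/2 = r(2 + 2/2) = 0.531 × 3 ≈ 1.59 m.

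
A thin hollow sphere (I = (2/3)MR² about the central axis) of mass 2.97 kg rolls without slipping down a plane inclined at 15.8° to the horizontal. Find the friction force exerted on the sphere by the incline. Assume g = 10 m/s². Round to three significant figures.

f ≈ 3.23 N

Here I = (2/3)MR², so the shape factor k = I/(MR²) = 2/3.
Newton's second law down the slope: Mg sinθ − f = Ma. The torque equation fR = Iα (with α = a/R) gives f = kMa.
Combining, a = g sinθ/(1+k) and f = kMa = kMg sinθ/(1+k).
f = (2/3) × 2.97 × 10 × sin15.8° / 1.667 ≈ 3.23 N.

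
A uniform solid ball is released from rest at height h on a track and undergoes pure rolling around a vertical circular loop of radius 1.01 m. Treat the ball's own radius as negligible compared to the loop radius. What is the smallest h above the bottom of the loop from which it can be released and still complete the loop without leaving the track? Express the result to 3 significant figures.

Here I = (2/5)MR², so the shape factor k = I/(MR²) = 0.4.
At the top of the loop, the minimum-contact condition is Mg = Mv_top²/r, so v_top² = gr.
With ω = v/R, the kinetic energy at speed v is ½(1+k)Mv² = (7/10)Mv².
Energy conservation from release (height h) to the top (height 2r): Mgh = Mg(2r) + (7/10)M·gr.
Thus h_min = 2r + (1+k)r/2 = r(2 + 1.4/2) = 1.01 × 2.7 ≈ 2.73 m.

h_min ≈ 2.73 m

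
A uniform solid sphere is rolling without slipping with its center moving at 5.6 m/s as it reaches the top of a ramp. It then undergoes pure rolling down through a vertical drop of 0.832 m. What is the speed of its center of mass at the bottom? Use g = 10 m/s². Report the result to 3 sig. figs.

v ≈ 6.58 m/s

With I = (2/5)MR², the ratio k = I/(MR²) is 0.4.
Since it rolls without slipping, ω = v/R and KE = ½Mv² + ½Iω² = ½(1+k)Mv² = (7/10)Mv².
Conserving energy between top and bottom: (7/10)Mv² = (7/10)Mv₀² + Mgh, hence v² = v₀² + 2gh/(1+k).
v = √(5.6² + 2×10×0.832/1.4) = √43.25 ≈ 6.58 m/s.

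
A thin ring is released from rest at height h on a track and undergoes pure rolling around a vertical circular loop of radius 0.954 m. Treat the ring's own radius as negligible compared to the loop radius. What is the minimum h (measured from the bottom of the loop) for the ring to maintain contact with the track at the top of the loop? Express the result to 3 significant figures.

With I = MR², the ratio k = I/(MR²) is 1.
At the top, contact is just lost when gravity alone supplies the centripetal force: Mg = Mv_top²/r, i.e. v_top² = gr.
With ω = v/R, the kinetic energy at speed v is ½(1+k)Mv² = Mv².
Energy conservation from release (height h) to the top (height 2r): Mgh = Mg(2r) + M·gr.
Thus h_min = 2r + (1+k)r/2 = r(2 + 2/2) = 0.954 × 3 ≈ 2.86 m.

h_min ≈ 2.86 m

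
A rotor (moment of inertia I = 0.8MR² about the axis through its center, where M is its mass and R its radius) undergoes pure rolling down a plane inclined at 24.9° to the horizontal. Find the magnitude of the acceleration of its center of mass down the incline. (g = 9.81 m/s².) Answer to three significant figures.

a ≈ 2.29 m/s²

Here I = 0.8MR², so the shape factor k = I/(MR²) = 0.8.
Newton's second law down the slope: Mg sinθ − f = Ma. The torque equation fR = Iα (with α = a/R) gives f = kMa.
Eliminating f: Mg sinθ = (1+k)Ma, so a = g sinθ/(1+k) = 9.81 × sin24.9° / 1.8 ≈ 2.29 m/s².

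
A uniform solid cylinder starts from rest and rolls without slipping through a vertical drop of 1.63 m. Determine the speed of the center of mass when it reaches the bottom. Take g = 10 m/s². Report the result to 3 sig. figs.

v ≈ 4.66 m/s

With I = (1/2)MR², the ratio k = I/(MR²) is 0.5.
Pure rolling means v = ωR; then KE = ½Mv² + ½I(v/R)² = ½(1+k)Mv² = (3/4)Mv².
Setting Mgh = (3/4)Mv² gives v = √(2gh/(1+k)) = √(2·10·1.63/1.5) ≈ 4.66 m/s.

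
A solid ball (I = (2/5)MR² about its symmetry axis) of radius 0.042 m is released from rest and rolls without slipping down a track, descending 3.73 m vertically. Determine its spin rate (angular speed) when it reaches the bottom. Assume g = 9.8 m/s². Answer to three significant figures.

ω ≈ 172 rad/s

Here I = (2/5)MR², so the shape factor k = I/(MR²) = 0.4.
Since it rolls without slipping, ω = v/R and KE = ½Mv² + ½Iω² = ½(1+k)Mv² = (7/10)Mv².
Energy conservation Mgh = ½(1+k)Mv² gives v = √(2gh/(1+k)) = √(2 × 9.8 × 3.73 / 1.4) = 7.226 m/s.
The angular speed follows from ω = v/R = 7.226/0.042 ≈ 172 rad/s.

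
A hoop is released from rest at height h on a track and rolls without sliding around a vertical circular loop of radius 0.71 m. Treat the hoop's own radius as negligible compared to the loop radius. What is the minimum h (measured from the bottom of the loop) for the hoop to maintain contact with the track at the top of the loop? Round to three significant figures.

h_min ≈ 2.13 m

For this body I = MR², i.e. k = I/(MR²) = 1.
At the top, contact is just lost when gravity alone supplies the centripetal force: Mg = Mv_top²/r, i.e. v_top² = gr.
With ω = v/R, the kinetic energy at speed v is ½(1+k)Mv² = Mv².
Energy conservation from release (height h) to the top (height 2r): Mgh = Mg(2r) + M·gr.
Thus h_min = 2r + (1+k)r/2 = r(2 + 2/2) = 0.71 × 3 ≈ 2.13 m.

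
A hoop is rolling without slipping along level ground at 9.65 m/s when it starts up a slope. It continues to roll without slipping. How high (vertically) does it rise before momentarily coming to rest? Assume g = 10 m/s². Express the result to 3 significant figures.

h ≈ 9.31 m

For this body I = MR², i.e. k = I/(MR²) = 1.
Since it rolls without slipping, ω = v/R and KE = ½Mv² + ½Iω² = ½(1+k)Mv² = Mv².
All of this converts to potential energy at the highest point: Mv₀² = Mgh.
Thus h = (1+k)v₀²/(2g) = 2 × 9.65² / (2 × 10) ≈ 9.31 m.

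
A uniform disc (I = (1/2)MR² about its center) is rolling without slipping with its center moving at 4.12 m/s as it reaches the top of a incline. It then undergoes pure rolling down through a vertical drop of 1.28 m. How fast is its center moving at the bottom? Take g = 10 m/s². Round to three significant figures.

v ≈ 5.83 m/s

Here I = (1/2)MR², so the shape factor k = I/(MR²) = 0.5.
Since it rolls without slipping, ω = v/R and KE = ½Mv² + ½Iω² = ½(1+k)Mv² = (3/4)Mv².
Conserving energy between top and bottom: (3/4)Mv² = (3/4)Mv₀² + Mgh, hence v² = v₀² + 2gh/(1+k).
v = √(4.12² + 2×10×1.28/1.5) = √34.04 ≈ 5.83 m/s.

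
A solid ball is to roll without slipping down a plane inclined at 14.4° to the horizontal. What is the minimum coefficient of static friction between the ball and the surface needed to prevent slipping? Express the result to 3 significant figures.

μ_min ≈ 0.0734

For this body I = (2/5)MR², i.e. k = I/(MR²) = 0.4.
Newton's second law down the slope: Mg sinθ − f = Ma. The torque equation fR = Iα (with α = a/R) gives f = kMa.
These give a = g sinθ/(1+k) and the required friction f = kMg sinθ/(1+k).
The normal force is N = Mg cosθ, so μ_min = f/N = k tanθ/(1+k).
μ_min = 0.4 × tan14.4° / 1.4 ≈ 0.0734.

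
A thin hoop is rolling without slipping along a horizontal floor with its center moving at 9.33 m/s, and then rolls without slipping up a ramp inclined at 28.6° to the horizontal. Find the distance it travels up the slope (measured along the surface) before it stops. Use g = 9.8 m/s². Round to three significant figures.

Here I = MR², so the shape factor k = I/(MR²) = 1.
Rolling without slipping gives ω = v/R, so the total kinetic energy is ½Mv² + ½Iω² = ½(1+k)Mv² = Mv².
Setting this equal to Mgh gives the vertical rise h = (1+k)v₀²/(2g) = 2×9.33²/(2×9.8) = 8.883 m.
Along the incline, d = h/sinθ = 8.883/sin28.6° ≈ 18.6 m.

d ≈ 18.6 m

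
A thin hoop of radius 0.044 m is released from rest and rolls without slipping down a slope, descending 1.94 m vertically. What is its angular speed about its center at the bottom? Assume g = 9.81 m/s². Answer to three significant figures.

ω ≈ 99.1 rad/s

Here I = MR², so the shape factor k = I/(MR²) = 1.
Pure rolling means v = ωR; then KE = ½Mv² + ½I(v/R)² = ½(1+k)Mv² = Mv².
Energy conservation Mgh = ½(1+k)Mv² gives v = √(2gh/(1+k)) = √(2 × 9.81 × 1.94 / 2) = 4.362 m/s.
The angular speed follows from ω = v/R = 4.362/0.044 ≈ 99.1 rad/s.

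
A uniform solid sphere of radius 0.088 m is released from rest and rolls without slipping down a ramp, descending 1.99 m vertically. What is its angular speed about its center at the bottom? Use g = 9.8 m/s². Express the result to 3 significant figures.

ω ≈ 60.0 rad/s

Here I = (2/5)MR², so the shape factor k = I/(MR²) = 0.4.
Pure rolling means v = ωR; then KE = ½Mv² + ½I(v/R)² = ½(1+k)Mv² = (7/10)Mv².
Energy conservation Mgh = ½(1+k)Mv² gives v = √(2gh/(1+k)) = √(2 × 9.8 × 1.99 / 1.4) = 5.278 m/s.
Then ω = v/R = 5.278 / 0.088 ≈ 60.0 rad/s.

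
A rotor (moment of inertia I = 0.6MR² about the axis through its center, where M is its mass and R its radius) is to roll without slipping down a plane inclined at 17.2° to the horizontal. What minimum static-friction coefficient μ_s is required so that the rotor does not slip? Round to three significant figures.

Here I = 0.6MR², so the shape factor k = I/(MR²) = 0.6.
Along the incline Mg sinθ − f = Ma, and torque about the center fR = Iα = kMR²(a/R) gives f = kMa.
These give a = g sinθ/(1+k) and the required friction f = kMg sinθ/(1+k).
With N = Mg cosθ, the no-slip condition f ≤ μN gives μ_min = f/N = k tanθ/(1+k).
μ_min = 0.6 × tan17.2° / 1.6 ≈ 0.116.

μ_min ≈ 0.116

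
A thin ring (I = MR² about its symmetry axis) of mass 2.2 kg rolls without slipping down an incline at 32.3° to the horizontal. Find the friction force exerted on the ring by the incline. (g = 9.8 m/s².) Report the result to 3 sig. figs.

For this body I = MR², i.e. k = I/(MR²) = 1.
Translational: Mg sinθ − f = Ma. Rotational about the CM: fR = Iα = kMRa, so f = kMa.
Combining, a = g sinθ/(1+k) and f = kMa = kMg sinθ/(1+k).
f = 1 × 2.2 × 9.8 × sin32.3° / 2 ≈ 5.76 N.

f ≈ 5.76 N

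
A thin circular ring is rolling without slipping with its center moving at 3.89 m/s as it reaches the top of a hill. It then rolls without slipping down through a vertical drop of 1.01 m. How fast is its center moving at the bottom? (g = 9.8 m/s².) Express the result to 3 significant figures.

Here I = MR², so the shape factor k = I/(MR²) = 1.
Pure rolling means v = ωR; then KE = ½Mv² + ½I(v/R)² = ½(1+k)Mv² = Mv².
Energy conservation: Mv₀² + Mgh = Mv², so v² = v₀² + 2gh/(1+k).
v = √(3.89² + 2×9.8×1.01/2) = √25.03 ≈ 5.00 m/s.

v ≈ 5.00 m/s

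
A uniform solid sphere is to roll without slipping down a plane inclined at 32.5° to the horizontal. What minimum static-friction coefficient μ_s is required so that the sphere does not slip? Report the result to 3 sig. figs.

μ_min ≈ 0.182

With I = (2/5)MR², the ratio k = I/(MR²) is 0.4.
Newton's second law down the slope: Mg sinθ − f = Ma. The torque equation fR = Iα (with α = a/R) gives f = kMa.
These give a = g sinθ/(1+k) and the required friction f = kMg sinθ/(1+k).
The normal force is N = Mg cosθ, so μ_min = f/N = k tanθ/(1+k).
μ_min = 0.4 × tan32.5° / 1.4 ≈ 0.182.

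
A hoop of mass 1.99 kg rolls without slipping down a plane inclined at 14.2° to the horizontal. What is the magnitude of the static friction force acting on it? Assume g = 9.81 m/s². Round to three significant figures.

f ≈ 2.39 N

Here I = MR², so the shape factor k = I/(MR²) = 1.
Along the incline Mg sinθ − f = Ma, and torque about the center fR = Iα = kMR²(a/R) gives f = kMa.
Combining, a = g sinθ/(1+k) and f = kMa = kMg sinθ/(1+k).
f = 1 × 1.99 × 9.81 × sin14.2° / 2 ≈ 2.39 N.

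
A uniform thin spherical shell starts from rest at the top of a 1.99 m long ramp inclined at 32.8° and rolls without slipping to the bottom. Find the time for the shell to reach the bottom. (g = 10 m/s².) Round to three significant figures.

For this body I = (2/3)MR², i.e. k = I/(MR²) = 2/3.
Along the incline Mg sinθ − f = Ma, and torque about the center fR = Iα = kMR²(a/R) gives f = kMa.
Hence a = g sinθ/(1+k) = 10×sin32.8°/1.667 = 3.25 m/s².
With constant a from rest, t = √(2L/a) = √(2·1.99/3.25) ≈ 1.11 s.

t ≈ 1.11 s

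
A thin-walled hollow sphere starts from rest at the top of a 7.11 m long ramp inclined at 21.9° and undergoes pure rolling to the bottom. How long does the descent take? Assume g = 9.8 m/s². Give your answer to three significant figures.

t ≈ 2.55 s

Here I = (2/3)MR², so the shape factor k = I/(MR²) = 2/3.
Newton's second law down the slope: Mg sinθ − f = Ma. The torque equation fR = Iα (with α = a/R) gives f = kMa.
Hence a = g sinθ/(1+k) = 9.8×sin21.9°/1.667 = 2.193 m/s².
With constant a from rest, t = √(2L/a) = √(2·7.11/2.193) ≈ 2.55 s.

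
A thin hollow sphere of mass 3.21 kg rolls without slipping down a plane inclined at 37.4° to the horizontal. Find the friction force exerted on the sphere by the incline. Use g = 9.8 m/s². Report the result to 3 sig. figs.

The moment of inertia is (2/3)MR², giving k ≡ I/(MR²) = 2/3.
Translational: Mg sinθ − f = Ma. Rotational about the CM: fR = Iα = kMRa, so f = kMa.
Combining, a = g sinθ/(1+k) and f = kMa = kMg sinθ/(1+k).
f = (2/3) × 3.21 × 9.8 × sin37.4° / 1.667 ≈ 7.64 N.

f ≈ 7.64 N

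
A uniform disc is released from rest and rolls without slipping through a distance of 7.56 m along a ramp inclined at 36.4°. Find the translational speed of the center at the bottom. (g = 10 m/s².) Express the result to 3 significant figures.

v ≈ 7.73 m/s

Here I = (1/2)MR², so the shape factor k = I/(MR²) = 0.5.
Since it rolls without slipping, ω = v/R and KE = ½Mv² + ½Iω² = ½(1+k)Mv² = (3/4)Mv².
The vertical drop is h = L sinθ = 7.56 × sin36.4° = 4.486 m.
Energy conservation: Mgh = (3/4)Mv², so v = √(2gh/(1+k)) = √(2 × 10 × 4.486 / 1.5) ≈ 7.73 m/s.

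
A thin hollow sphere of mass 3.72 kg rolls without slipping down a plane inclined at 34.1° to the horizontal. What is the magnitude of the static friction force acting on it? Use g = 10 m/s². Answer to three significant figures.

With I = (2/3)MR², the ratio k = I/(MR²) is 2/3.
Translational: Mg sinθ − f = Ma. Rotational about the CM: fR = Iα = kMRa, so f = kMa.
Combining, a = g sinθ/(1+k) and f = kMa = kMg sinθ/(1+k).
f = (2/3) × 3.72 × 10 × sin34.1° / 1.667 ≈ 8.34 N.

f ≈ 8.34 N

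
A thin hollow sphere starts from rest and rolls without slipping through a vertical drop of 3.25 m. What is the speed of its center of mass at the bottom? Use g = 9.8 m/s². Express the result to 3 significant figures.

The moment of inertia is (2/3)MR², giving k ≡ I/(MR²) = 2/3.
Since it rolls without slipping, ω = v/R and KE = ½Mv² + ½Iω² = ½(1+k)Mv² = (5/6)Mv².
Setting Mgh = (5/6)Mv² gives v = √(2gh/(1+k)) = √(2·9.8·3.25/1.667) ≈ 6.18 m/s.

v ≈ 6.18 m/s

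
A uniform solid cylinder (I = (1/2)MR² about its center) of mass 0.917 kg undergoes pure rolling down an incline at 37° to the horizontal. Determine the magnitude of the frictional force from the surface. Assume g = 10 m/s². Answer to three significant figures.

With I = (1/2)MR², the ratio k = I/(MR²) is 0.5.
Newton's second law down the slope: Mg sinθ − f = Ma. The torque equation fR = Iα (with α = a/R) gives f = kMa.
Combining, a = g sinθ/(1+k) and f = kMa = kMg sinθ/(1+k).
f = 0.5 × 0.917 × 10 × sin37° / 1.5 ≈ 1.84 N.

f ≈ 1.84 N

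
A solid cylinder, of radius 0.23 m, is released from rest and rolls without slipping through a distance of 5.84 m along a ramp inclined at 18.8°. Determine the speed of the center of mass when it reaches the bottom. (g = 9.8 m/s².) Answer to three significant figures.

The moment of inertia is (1/2)MR², giving k ≡ I/(MR²) = 0.5.
The rolling condition ω = v/R makes the rotational term ½I(v/R)² = ½kMv², so KE_total = ½(1+k)Mv² = (3/4)Mv².
The vertical drop is h = L sinθ = 5.84 × sin18.8° = 1.882 m.
Setting Mgh = (3/4)Mv² gives v = √(2gh/(1+k)) = √(2·9.8·1.882/1.5) ≈ 4.96 m/s.

v ≈ 4.96 m/s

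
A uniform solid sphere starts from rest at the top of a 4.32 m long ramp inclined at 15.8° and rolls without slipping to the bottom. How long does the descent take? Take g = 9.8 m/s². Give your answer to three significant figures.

t ≈ 2.13 s

With I = (2/5)MR², the ratio k = I/(MR²) is 0.4.
Newton's second law down the slope: Mg sinθ − f = Ma. The torque equation fR = Iα (with α = a/R) gives f = kMa.
Hence a = g sinθ/(1+k) = 9.8×sin15.8°/1.4 = 1.906 m/s².
Starting from rest, L = ½at², so t = √(2L/a) = √(2×4.32/1.906) ≈ 2.13 s.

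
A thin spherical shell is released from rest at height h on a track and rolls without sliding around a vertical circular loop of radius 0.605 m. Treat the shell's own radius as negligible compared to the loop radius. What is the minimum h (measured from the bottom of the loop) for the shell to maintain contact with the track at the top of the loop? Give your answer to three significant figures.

h_min ≈ 1.71 m

For this body I = (2/3)MR², i.e. k = I/(MR²) = 2/3.
At the top, contact is just lost when gravity alone supplies the centripetal force: Mg = Mv_top²/r, i.e. v_top² = gr.
With ω = v/R, the kinetic energy at speed v is ½(1+k)Mv² = (5/6)Mv².
Energy conservation from release (height h) to the top (height 2r): Mgh = Mg(2r) + (5/6)M·gr.
Thus h_min = 2r + (1+k)r/2 = r(2 + 1.667/2) = 0.605 × 2.833 ≈ 1.71 m.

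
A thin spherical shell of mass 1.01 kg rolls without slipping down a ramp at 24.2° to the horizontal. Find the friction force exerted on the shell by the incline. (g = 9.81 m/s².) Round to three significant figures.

The moment of inertia is (2/3)MR², giving k ≡ I/(MR²) = 2/3.
Along the incline Mg sinθ − f = Ma, and torque about the center fR = Iα = kMR²(a/R) gives f = kMa.
Combining, a = g sinθ/(1+k) and f = kMa = kMg sinθ/(1+k).
f = (2/3) × 1.01 × 9.81 × sin24.2° / 1.667 ≈ 1.62 N.

f ≈ 1.62 N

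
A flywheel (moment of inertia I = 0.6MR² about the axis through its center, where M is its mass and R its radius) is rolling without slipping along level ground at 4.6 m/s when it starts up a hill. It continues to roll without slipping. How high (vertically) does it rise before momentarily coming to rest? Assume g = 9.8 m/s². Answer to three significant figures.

For this body I = 0.6MR², i.e. k = I/(MR²) = 0.6.
The rolling condition ω = v/R makes the rotational term ½I(v/R)² = ½kMv², so KE_total = ½(1+k)Mv² = (4/5)Mv².
All of this converts to potential energy at the highest point: (4/5)Mv₀² = Mgh.
Thus h = (1+k)v₀²/(2g) = 1.6 × 4.6² / (2 × 9.8) ≈ 1.73 m.

h ≈ 1.73 m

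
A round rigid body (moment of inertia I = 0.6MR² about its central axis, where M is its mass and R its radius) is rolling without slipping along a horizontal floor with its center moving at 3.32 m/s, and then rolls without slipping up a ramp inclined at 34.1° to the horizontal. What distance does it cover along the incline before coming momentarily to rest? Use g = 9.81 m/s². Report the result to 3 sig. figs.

For this body I = 0.6MR², i.e. k = I/(MR²) = 0.6.
Since it rolls without slipping, ω = v/R and KE = ½Mv² + ½Iω² = ½(1+k)Mv² = (4/5)Mv².
Setting this equal to Mgh gives the vertical rise h = (1+k)v₀²/(2g) = 1.6×3.32²/(2×9.81) = 0.8989 m.
The distance along the slope is d = h/sinθ = 0.8989/sin34.1° ≈ 1.60 m.

d ≈ 1.60 m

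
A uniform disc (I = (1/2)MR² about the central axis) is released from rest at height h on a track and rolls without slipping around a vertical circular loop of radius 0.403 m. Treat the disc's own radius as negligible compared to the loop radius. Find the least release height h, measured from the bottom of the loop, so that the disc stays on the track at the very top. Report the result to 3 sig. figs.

Here I = (1/2)MR², so the shape factor k = I/(MR²) = 0.5.
At the top of the loop, the minimum-contact condition is Mg = Mv_top²/r, so v_top² = gr.
With ω = v/R, the kinetic energy at speed v is ½(1+k)Mv² = (3/4)Mv².
Energy conservation from release (height h) to the top (height 2r): Mgh = Mg(2r) + (3/4)M·gr.
Thus h_min = 2r + (1+k)r/2 = r(2 + 1.5/2) = 0.403 × 2.75 ≈ 1.11 m.

h_min ≈ 1.11 m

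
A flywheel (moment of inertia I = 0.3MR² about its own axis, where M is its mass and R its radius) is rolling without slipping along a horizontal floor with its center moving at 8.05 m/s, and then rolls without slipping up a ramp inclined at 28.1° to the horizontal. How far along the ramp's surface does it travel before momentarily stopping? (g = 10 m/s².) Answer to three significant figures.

For this body I = 0.3MR², i.e. k = I/(MR²) = 0.3.
Pure rolling means v = ωR; then KE = ½Mv² + ½I(v/R)² = ½(1+k)Mv² = (13/20)Mv².
Setting this equal to Mgh gives the vertical rise h = (1+k)v₀²/(2g) = 1.3×8.05²/(2×10) = 4.212 m.
The distance along the slope is d = h/sinθ = 4.212/sin28.1° ≈ 8.94 m.

d ≈ 8.94 m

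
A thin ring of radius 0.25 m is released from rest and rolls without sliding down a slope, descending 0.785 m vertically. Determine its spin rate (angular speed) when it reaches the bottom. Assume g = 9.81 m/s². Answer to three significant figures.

ω ≈ 11.1 rad/s

With I = MR², the ratio k = I/(MR²) is 1.
Rolling without slipping gives ω = v/R, so the total kinetic energy is ½Mv² + ½Iω² = ½(1+k)Mv² = Mv².
Energy conservation Mgh = ½(1+k)Mv² gives v = √(2gh/(1+k)) = √(2 × 9.81 × 0.785 / 2) = 2.775 m/s.
Then ω = v/R = 2.775 / 0.25 ≈ 11.1 rad/s.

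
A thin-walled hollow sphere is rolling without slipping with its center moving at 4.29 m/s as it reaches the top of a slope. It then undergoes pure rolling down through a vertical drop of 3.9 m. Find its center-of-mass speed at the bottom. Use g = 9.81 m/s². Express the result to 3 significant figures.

v ≈ 8.02 m/s

The moment of inertia is (2/3)MR², giving k ≡ I/(MR²) = 2/3.
The rolling condition ω = v/R makes the rotational term ½I(v/R)² = ½kMv², so KE_total = ½(1+k)Mv² = (5/6)Mv².
Conserving energy between top and bottom: (5/6)Mv² = (5/6)Mv₀² + Mgh, hence v² = v₀² + 2gh/(1+k).
v = √(4.29² + 2×9.81×3.9/1.667) = √64.31 ≈ 8.02 m/s.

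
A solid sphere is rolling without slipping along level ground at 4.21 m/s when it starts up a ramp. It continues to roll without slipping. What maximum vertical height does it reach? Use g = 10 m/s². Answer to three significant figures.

For this body I = (2/5)MR², i.e. k = I/(MR²) = 0.4.
Pure rolling means v = ωR; then KE = ½Mv² + ½I(v/R)² = ½(1+k)Mv² = (7/10)Mv².
All of this converts to potential energy at the highest point: (7/10)Mv₀² = Mgh.
Thus h = (1+k)v₀²/(2g) = 1.4 × 4.21² / (2 × 10) ≈ 1.24 m.

h ≈ 1.24 m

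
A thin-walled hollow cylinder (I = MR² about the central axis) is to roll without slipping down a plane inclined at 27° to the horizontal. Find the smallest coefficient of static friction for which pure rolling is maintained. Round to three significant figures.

μ_min ≈ 0.255

For this body I = MR², i.e. k = I/(MR²) = 1.
Newton's second law down the slope: Mg sinθ − f = Ma. The torque equation fR = Iα (with α = a/R) gives f = kMa.
These give a = g sinθ/(1+k) and the required friction f = kMg sinθ/(1+k).
With N = Mg cosθ, the no-slip condition f ≤ μN gives μ_min = f/N = k tanθ/(1+k).
μ_min = 1 × tan27° / 2 ≈ 0.255.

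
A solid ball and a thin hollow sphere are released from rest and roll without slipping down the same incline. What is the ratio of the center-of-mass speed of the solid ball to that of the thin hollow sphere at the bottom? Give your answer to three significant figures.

v_ratio ≈ 1.09

Each satisfies Mgh = ½(1+k)Mv² with k = I/(MR²), so v ∝ 1/√(1+k).
For the solid ball k = 0.4; for the thin hollow sphere k = 2/3.
v₁/v₂ = √((1+k₂)/(1+k₁)) = √(1.667/1.4) ≈ 1.09.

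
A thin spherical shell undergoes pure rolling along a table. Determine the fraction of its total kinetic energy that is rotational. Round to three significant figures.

The moment of inertia is (2/3)MR², giving k ≡ I/(MR²) = 2/3.
Since ω = v/R, the translational part is ½Mv² and the rotational part is ½I(v/R)² = ½kMv²; the total is ½(1+k)Mv².
The rotational fraction is therefore k/(1+k) = (2/3)/1.667 ≈ 0.400.

fraction ≈ 0.400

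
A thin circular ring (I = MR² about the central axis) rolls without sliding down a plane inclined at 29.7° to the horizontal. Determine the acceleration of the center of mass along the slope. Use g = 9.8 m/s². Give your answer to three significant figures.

Here I = MR², so the shape factor k = I/(MR²) = 1.
Translational: Mg sinθ − f = Ma. Rotational about the CM: fR = Iα = kMRa, so f = kMa.
Eliminating f: Mg sinθ = (1+k)Ma, so a = g sinθ/(1+k) = 9.8 × sin29.7° / 2 ≈ 2.43 m/s².

a ≈ 2.43 m/s²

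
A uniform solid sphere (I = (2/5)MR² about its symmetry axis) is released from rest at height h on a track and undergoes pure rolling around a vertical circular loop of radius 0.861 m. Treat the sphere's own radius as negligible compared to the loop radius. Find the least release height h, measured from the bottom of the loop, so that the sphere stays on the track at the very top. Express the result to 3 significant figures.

With I = (2/5)MR², the ratio k = I/(MR²) is 0.4.
At the top, contact is just lost when gravity alone supplies the centripetal force: Mg = Mv_top²/r, i.e. v_top² = gr.
With ω = v/R, the kinetic energy at speed v is ½(1+k)Mv² = (7/10)Mv².
Energy conservation from release (height h) to the top (height 2r): Mgh = Mg(2r) + (7/10)M·gr.
Thus h_min = 2r + (1+k)r/2 = r(2 + 1.4/2) = 0.861 × 2.7 ≈ 2.32 m.

h_min ≈ 2.32 m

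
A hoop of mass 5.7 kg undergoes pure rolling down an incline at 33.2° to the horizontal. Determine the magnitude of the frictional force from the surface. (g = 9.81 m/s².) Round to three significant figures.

For this body I = MR², i.e. k = I/(MR²) = 1.
Newton's second law down the slope: Mg sinθ − f = Ma. The torque equation fR = Iα (with α = a/R) gives f = kMa.
Combining, a = g sinθ/(1+k) and f = kMa = kMg sinθ/(1+k).
f = 1 × 5.7 × 9.81 × sin33.2° / 2 ≈ 15.3 N.

f ≈ 15.3 N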